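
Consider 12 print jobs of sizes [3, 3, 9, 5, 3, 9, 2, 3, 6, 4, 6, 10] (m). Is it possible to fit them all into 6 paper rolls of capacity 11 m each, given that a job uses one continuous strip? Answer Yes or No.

Total = 63 m; ⌈63/11⌉ = 6.
The bound of 6 does not rule out 6, but exhaustive search shows no assignment into 6 paper rolls of capacity 11 m exists — the minimum is 7.

No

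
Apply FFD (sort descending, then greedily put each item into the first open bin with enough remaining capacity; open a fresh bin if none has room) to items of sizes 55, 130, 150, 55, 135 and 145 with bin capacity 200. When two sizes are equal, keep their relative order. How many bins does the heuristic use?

Sorted descending: 150, 145, 135, 130, 55, 55.
  150 → bin 1 (new)  [load 150/200]
  145 → bin 2 (new)  [load 145/200]
  135 → bin 3 (new)  [load 135/200]
  130 → bin 4 (new)  [load 130/200]
  55 → bin 2  [load 200/200]
  55 → bin 3  [load 190/200]
4 bins opened.

4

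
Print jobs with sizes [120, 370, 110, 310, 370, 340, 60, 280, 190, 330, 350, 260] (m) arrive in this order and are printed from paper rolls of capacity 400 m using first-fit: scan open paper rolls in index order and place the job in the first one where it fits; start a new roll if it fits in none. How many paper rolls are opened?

10

  120 → roll 1 (new)  [load 120/400]
  370 → roll 2 (new)  [load 370/400]
  110 → roll 1  [load 230/400]
  310 → roll 3 (new)  [load 310/400]
  370 → roll 4 (new)  [load 370/400]
  340 → roll 5 (new)  [load 340/400]
  60 → roll 1  [load 290/400]
  280 → roll 6 (new)  [load 280/400]
  190 → roll 7 (new)  [load 190/400]
  330 → roll 8 (new)  [load 330/400]
  350 → roll 9 (new)  [load 350/400]
  260 → roll 10 (new)  [load 260/400]
10 paper rolls opened.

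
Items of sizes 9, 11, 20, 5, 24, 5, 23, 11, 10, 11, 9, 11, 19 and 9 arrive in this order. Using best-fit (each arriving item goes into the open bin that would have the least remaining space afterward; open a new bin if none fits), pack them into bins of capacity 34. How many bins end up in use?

6

  9 → bin 1 (new)  [load 9/34]
  11 → bin 1  [load 20/34]
  20 → bin 2 (new)  [load 20/34]
  5 → bin 1  [load 25/34]
  24 → bin 3 (new)  [load 24/34]
  5 → bin 1  [load 30/34]
  23 → bin 4 (new)  [load 23/34]
  11 → bin 4  [load 34/34]
  10 → bin 3  [load 34/34]
  11 → bin 2  [load 31/34]
  9 → bin 5 (new)  [load 9/34]
  11 → bin 5  [load 20/34]
  19 → bin 6 (new)  [load 19/34]
  9 → bin 5  [load 29/34]
6 bins opened.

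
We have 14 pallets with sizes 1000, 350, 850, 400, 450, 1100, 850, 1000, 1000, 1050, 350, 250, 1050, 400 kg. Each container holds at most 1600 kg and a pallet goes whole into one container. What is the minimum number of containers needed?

Total = 1100 + 1050 + 1050 + 1000 + 1000 + 1000 + 850 + 850 + 450 + 400 + 400 + 350 + 350 + 250 = 10100 kg.
Lower bound: ⌈10100/1600⌉ = 7 containers.
Also, 8 pallets each exceed 800 kg, and no two of those can share a container, so at least 8 containers are needed.
A packing using 8 containers:
  container 1: 1100 + 450 = 1550
  container 2: 1050 + 400 = 1450
  container 3: 1050 + 400 = 1450
  container 4: 1000 + 350 + 250 = 1600
  container 5: 1000 + 350 = 1350
  container 6: 1000 = 1000
  container 7: 850 = 850
  container 8: 850 = 850
This matches the lower bound, so 8 is optimal.

8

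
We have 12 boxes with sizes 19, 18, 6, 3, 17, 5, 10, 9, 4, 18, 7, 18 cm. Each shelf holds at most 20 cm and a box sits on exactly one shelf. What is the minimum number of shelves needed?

8

Total = 19 + 18 + 18 + 18 + 17 + 10 + 9 + 7 + 6 + 5 + 4 + 3 = 134 cm.
Lower bound: ⌈134/20⌉ = 7 shelves.
A packing using 8 shelves:
  shelf 1: 19 = 19
  shelf 2: 18 = 18
  shelf 3: 18 = 18
  shelf 4: 18 = 18
  shelf 5: 17 + 3 = 20
  shelf 6: 10 + 9 = 19
  shelf 7: 7 + 6 + 5 = 18
  shelf 8: 4 = 4
No arrangement into 7 shelves stays within capacity, so 8 is optimal.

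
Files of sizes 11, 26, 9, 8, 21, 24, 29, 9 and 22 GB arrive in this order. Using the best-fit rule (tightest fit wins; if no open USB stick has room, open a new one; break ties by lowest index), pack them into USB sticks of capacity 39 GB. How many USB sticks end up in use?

5

  11 → USB stick 1 (new)  [load 11/39]
  26 → USB stick 1  [load 37/39]
  9 → USB stick 2 (new)  [load 9/39]
  8 → USB stick 2  [load 17/39]
  21 → USB stick 2  [load 38/39]
  24 → USB stick 3 (new)  [load 24/39]
  29 → USB stick 4 (new)  [load 29/39]
  9 → USB stick 4  [load 38/39]
  22 → USB stick 5 (new)  [load 22/39]
5 USB sticks opened.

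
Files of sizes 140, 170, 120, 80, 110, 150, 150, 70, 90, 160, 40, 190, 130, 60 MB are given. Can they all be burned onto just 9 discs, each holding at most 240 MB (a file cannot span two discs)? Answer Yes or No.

Yes

A valid assignment using 8 discs:
  disc 1: 190 + 40 = 230
  disc 2: 170 + 70 = 240
  disc 3: 160 + 80 = 240
  disc 4: 150 + 90 = 240
  disc 5: 150 + 60 = 210
  disc 6: 140 = 140
  disc 7: 130 + 110 = 240
  disc 8: 120 = 120
That uses only 8 ≤ 9, so 9 discs are enough.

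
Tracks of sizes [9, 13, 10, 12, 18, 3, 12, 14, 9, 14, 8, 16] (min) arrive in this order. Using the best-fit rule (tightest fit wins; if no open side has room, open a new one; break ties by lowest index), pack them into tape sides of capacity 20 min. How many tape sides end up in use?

  9 → side 1 (new)  [load 9/20]
  13 → side 2 (new)  [load 13/20]
  10 → side 1  [load 19/20]
  12 → side 3 (new)  [load 12/20]
  18 → side 4 (new)  [load 18/20]
  3 → side 2  [load 16/20]
  12 → side 5 (new)  [load 12/20]
  14 → side 6 (new)  [load 14/20]
  9 → side 7 (new)  [load 9/20]
  14 → side 8 (new)  [load 14/20]
  8 → side 3  [load 20/20]
  16 → side 9 (new)  [load 16/20]
9 tape sides opened.

9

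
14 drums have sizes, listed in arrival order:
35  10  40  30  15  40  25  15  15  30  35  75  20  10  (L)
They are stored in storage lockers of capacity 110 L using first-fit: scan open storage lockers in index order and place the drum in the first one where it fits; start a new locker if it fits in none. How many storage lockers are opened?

  35 → locker 1 (new)  [load 35/110]
  10 → locker 1  [load 45/110]
  40 → locker 1  [load 85/110]
  30 → locker 2 (new)  [load 30/110]
  15 → locker 1  [load 100/110]
  40 → locker 2  [load 70/110]
  25 → locker 2  [load 95/110]
  15 → locker 2  [load 110/110]
  15 → locker 3 (new)  [load 15/110]
  30 → locker 3  [load 45/110]
  35 → locker 3  [load 80/110]
  75 → locker 4 (new)  [load 75/110]
  20 → locker 3  [load 100/110]
  10 → locker 1  [load 110/110]
4 storage lockers opened.

4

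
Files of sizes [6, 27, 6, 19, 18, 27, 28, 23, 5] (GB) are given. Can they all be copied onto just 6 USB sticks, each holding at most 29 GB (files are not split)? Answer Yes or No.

Yes

A valid assignment using 6 USB sticks:
  USB stick 1: 28 = 28
  USB stick 2: 27 = 27
  USB stick 3: 27 = 27
  USB stick 4: 23 + 6 = 29
  USB stick 5: 19 + 6 = 25
  USB stick 6: 18 + 5 = 23
Every load is within 29 GB, so 6 USB sticks suffice.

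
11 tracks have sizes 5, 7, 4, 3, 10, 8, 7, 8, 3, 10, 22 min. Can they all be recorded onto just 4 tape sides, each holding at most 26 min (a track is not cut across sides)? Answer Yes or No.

A valid assignment using 4 tape sides:
  side 1: 22 + 4 = 26
  side 2: 10 + 10 + 5 = 25
  side 3: 8 + 8 + 7 + 3 = 26
  side 4: 7 + 3 = 10
Every load is within 26 min, so 4 tape sides suffice.

Yes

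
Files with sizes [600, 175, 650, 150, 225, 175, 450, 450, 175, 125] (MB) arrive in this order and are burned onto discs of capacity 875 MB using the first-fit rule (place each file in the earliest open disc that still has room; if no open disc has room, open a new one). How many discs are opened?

4

  600 → disc 1 (new)  [load 600/875]
  175 → disc 1  [load 775/875]
  650 → disc 2 (new)  [load 650/875]
  150 → disc 2  [load 800/875]
  225 → disc 3 (new)  [load 225/875]
  175 → disc 3  [load 400/875]
  450 → disc 3  [load 850/875]
  450 → disc 4 (new)  [load 450/875]
  175 → disc 4  [load 625/875]
  125 → disc 4  [load 750/875]
4 discs opened.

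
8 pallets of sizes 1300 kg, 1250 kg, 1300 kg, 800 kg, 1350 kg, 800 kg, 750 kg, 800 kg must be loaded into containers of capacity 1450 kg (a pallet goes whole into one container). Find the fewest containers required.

Total = 1350 + 1300 + 1300 + 1250 + 800 + 800 + 800 + 750 = 8350 kg.
Lower bound: ⌈8350/1450⌉ = 6 containers.
Also, 8 pallets each exceed 725 kg, and no two of those can share a container, so at least 8 containers are needed.
A packing using 8 containers:
  container 1: 1350 = 1350
  container 2: 1300 = 1300
  container 3: 1300 = 1300
  container 4: 1250 = 1250
  container 5: 800 = 800
  container 6: 800 = 800
  container 7: 800 = 800
  container 8: 750 = 750
This matches the lower bound, so 8 is optimal.

8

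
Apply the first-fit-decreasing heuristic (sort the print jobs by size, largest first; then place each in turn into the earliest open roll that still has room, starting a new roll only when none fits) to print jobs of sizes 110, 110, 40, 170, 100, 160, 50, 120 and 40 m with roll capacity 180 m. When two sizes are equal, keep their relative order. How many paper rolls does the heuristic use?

6

Sorted descending: 170, 160, 120, 110, 110, 100, 50, 40, 40.
  170 → roll 1 (new)  [load 170/180]
  160 → roll 2 (new)  [load 160/180]
  120 → roll 3 (new)  [load 120/180]
  110 → roll 4 (new)  [load 110/180]
  110 → roll 5 (new)  [load 110/180]
  100 → roll 6 (new)  [load 100/180]
  50 → roll 3  [load 170/180]
  40 → roll 4  [load 150/180]
  40 → roll 5  [load 150/180]
6 paper rolls opened.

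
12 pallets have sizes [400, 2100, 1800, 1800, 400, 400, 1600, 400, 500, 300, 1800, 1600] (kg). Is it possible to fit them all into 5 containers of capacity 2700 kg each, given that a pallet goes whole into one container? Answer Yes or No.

Total = 13100 kg; ⌈13100/2700⌉ = 5.
6 pallets each exceed half the capacity and cannot share a container, forcing at least 6 containers.
At least 6 containers are required, but only 5 are allowed.

No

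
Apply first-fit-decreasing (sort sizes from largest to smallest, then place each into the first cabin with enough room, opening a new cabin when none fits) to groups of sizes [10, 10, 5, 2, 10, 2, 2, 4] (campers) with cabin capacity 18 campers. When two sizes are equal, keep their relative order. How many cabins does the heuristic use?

3

Sorted descending: 10, 10, 10, 5, 4, 2, 2, 2.
  10 → cabin 1 (new)  [load 10/18]
  10 → cabin 2 (new)  [load 10/18]
  10 → cabin 3 (new)  [load 10/18]
  5 → cabin 1  [load 15/18]
  4 → cabin 2  [load 14/18]
  2 → cabin 1  [load 17/18]
  2 → cabin 2  [load 16/18]
  2 → cabin 2  [load 18/18]
3 cabins opened.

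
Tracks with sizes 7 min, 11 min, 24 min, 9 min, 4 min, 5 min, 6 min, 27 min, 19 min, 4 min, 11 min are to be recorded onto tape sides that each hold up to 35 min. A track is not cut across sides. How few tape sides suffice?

4

Total = 27 + 24 + 19 + 11 + 11 + 9 + 7 + 6 + 5 + 4 + 4 = 127 min.
Lower bound: ⌈127/35⌉ = 4 tape sides.
A packing using 4 tape sides:
  side 1: 27 + 7 = 34
  side 2: 24 + 11 = 35
  side 3: 19 + 11 + 5 = 35
  side 4: 9 + 6 + 4 + 4 = 23
This matches the lower bound, so 4 is optimal.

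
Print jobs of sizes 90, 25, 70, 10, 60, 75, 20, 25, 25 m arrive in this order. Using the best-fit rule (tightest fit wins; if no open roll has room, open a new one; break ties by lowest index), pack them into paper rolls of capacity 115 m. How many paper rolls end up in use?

4

  90 → roll 1 (new)  [load 90/115]
  25 → roll 1  [load 115/115]
  70 → roll 2 (new)  [load 70/115]
  10 → roll 2  [load 80/115]
  60 → roll 3 (new)  [load 60/115]
  75 → roll 4 (new)  [load 75/115]
  20 → roll 2  [load 100/115]
  25 → roll 4  [load 100/115]
  25 → roll 3  [load 85/115]
4 paper rolls opened.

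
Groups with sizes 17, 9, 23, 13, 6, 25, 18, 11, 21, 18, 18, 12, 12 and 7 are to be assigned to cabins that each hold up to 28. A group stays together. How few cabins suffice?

Total = 25 + 23 + 21 + 18 + 18 + 18 + 17 + 13 + 12 + 12 + 11 + 9 + 7 + 6 = 210.
Lower bound: ⌈210/28⌉ = 8 cabins.
A packing using 9 cabins:
  cabin 1: 25 = 25
  cabin 2: 23 = 23
  cabin 3: 21 + 7 = 28
  cabin 4: 18 + 9 = 27
  cabin 5: 18 + 6 = 24
  cabin 6: 18 = 18
  cabin 7: 17 + 11 = 28
  cabin 8: 13 + 12 = 25
  cabin 9: 12 = 12
No arrangement into 8 cabins stays within capacity, so 9 is optimal.

9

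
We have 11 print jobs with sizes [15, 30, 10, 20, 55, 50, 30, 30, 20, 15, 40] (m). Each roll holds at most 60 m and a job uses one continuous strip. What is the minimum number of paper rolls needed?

Total = 55 + 50 + 40 + 30 + 30 + 30 + 20 + 20 + 15 + 15 + 10 = 315 m.
Lower bound: ⌈315/60⌉ = 6 paper rolls.
A packing using 6 paper rolls:
  roll 1: 55 = 55
  roll 2: 50 + 10 = 60
  roll 3: 40 + 20 = 60
  roll 4: 30 + 30 = 60
  roll 5: 30 + 20 = 50
  roll 6: 15 + 15 = 30
This matches the lower bound, so 6 is optimal.

6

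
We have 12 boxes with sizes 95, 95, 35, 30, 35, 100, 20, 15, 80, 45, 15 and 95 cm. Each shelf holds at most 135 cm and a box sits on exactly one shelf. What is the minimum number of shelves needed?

Total = 100 + 95 + 95 + 95 + 80 + 45 + 35 + 35 + 30 + 20 + 15 + 15 = 660 cm.
Lower bound: ⌈660/135⌉ = 5 shelves.
A packing using 6 shelves:
  shelf 1: 100 + 35 = 135
  shelf 2: 95 + 35 = 130
  shelf 3: 95 + 30 = 125
  shelf 4: 95 + 20 + 15 = 130
  shelf 5: 80 + 45 = 125
  shelf 6: 15 = 15
No arrangement into 5 shelves stays within capacity, so 6 is optimal.

6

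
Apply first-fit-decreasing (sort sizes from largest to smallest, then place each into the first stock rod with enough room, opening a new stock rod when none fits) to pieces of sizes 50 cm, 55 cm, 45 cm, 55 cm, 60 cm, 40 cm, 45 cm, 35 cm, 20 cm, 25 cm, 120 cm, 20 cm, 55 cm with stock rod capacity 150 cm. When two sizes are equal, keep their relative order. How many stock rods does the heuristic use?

5

Sorted descending: 120, 60, 55, 55, 55, 50, 45, 45, 40, 35, 25, 20, 20.
  120 → stock rod 1 (new)  [load 120/150]
  60 → stock rod 2 (new)  [load 60/150]
  55 → stock rod 2  [load 115/150]
  55 → stock rod 3 (new)  [load 55/150]
  55 → stock rod 3  [load 110/150]
  50 → stock rod 4 (new)  [load 50/150]
  45 → stock rod 4  [load 95/150]
  45 → stock rod 4  [load 140/150]
  40 → stock rod 3  [load 150/150]
  35 → stock rod 2  [load 150/150]
  25 → stock rod 1  [load 145/150]
  20 → stock rod 5 (new)  [load 20/150]
  20 → stock rod 5  [load 40/150]
5 stock rods opened.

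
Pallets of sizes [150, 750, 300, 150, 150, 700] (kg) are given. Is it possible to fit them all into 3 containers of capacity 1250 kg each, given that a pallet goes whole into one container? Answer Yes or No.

Yes

A valid assignment using 2 containers:
  container 1: 750 + 300 + 150 = 1200
  container 2: 700 + 150 + 150 = 1000
That uses only 2 ≤ 3, so 3 containers are enough.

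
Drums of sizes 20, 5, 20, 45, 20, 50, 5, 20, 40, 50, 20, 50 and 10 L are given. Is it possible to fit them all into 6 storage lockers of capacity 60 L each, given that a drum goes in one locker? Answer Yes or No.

No

Total = 355 L; ⌈355/60⌉ = 6.
The bound of 6 does not rule out 6, but exhaustive search shows no assignment into 6 storage lockers of capacity 60 L exists — the minimum is 7.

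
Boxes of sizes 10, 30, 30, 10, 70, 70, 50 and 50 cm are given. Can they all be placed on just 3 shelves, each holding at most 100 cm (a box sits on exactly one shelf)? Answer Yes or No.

No

Total = 320 cm; ⌈320/100⌉ = 4.
At least 4 shelves are required, but only 3 are allowed.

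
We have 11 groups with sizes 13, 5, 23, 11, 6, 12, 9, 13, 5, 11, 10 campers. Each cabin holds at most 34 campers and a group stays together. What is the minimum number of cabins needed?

4

Total = 23 + 13 + 13 + 12 + 11 + 11 + 10 + 9 + 6 + 5 + 5 = 118 campers.
Lower bound: ⌈118/34⌉ = 4 cabins.
A packing using 4 cabins:
  cabin 1: 23 + 11 = 34
  cabin 2: 13 + 13 + 6 = 32
  cabin 3: 12 + 11 + 10 = 33
  cabin 4: 9 + 5 + 5 = 19
This matches the lower bound, so 4 is optimal.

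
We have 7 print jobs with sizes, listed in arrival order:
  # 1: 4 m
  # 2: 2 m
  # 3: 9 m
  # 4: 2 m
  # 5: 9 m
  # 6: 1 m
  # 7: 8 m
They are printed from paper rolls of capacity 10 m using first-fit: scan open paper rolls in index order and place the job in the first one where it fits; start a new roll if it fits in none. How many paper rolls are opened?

  4 → roll 1 (new)  [load 4/10]
  2 → roll 1  [load 6/10]
  9 → roll 2 (new)  [load 9/10]
  2 → roll 1  [load 8/10]
  9 → roll 3 (new)  [load 9/10]
  1 → roll 1  [load 9/10]
  8 → roll 4 (new)  [load 8/10]
4 paper rolls opened.

4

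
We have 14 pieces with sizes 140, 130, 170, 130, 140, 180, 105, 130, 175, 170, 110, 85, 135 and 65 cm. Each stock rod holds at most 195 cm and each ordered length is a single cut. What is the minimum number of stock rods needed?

Total = 180 + 175 + 170 + 170 + 140 + 140 + 135 + 130 + 130 + 130 + 110 + 105 + 85 + 65 = 1865 cm.
Lower bound: ⌈1865/195⌉ = 10 stock rods.
Also, 12 pieces each exceed 195/2 cm, and no two of those can share a stock rod, so at least 12 stock rods are needed.
A packing using 12 stock rods:
  stock rod 1: 180 = 180
  stock rod 2: 175 = 175
  stock rod 3: 170 = 170
  stock rod 4: 170 = 170
  stock rod 5: 140 = 140
  stock rod 6: 140 = 140
  stock rod 7: 135 = 135
  stock rod 8: 130 + 65 = 195
  stock rod 9: 130 = 130
  stock rod 10: 130 = 130
  stock rod 11: 110 + 85 = 195
  stock rod 12: 105 = 105
This matches the lower bound, so 12 is optimal.

12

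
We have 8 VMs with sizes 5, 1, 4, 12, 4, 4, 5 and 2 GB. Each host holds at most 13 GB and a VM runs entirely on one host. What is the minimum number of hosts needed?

3

Total = 12 + 5 + 5 + 4 + 4 + 4 + 2 + 1 = 37 GB.
Lower bound: ⌈37/13⌉ = 3 hosts.
A packing using 3 hosts:
  host 1: 12 + 1 = 13
  host 2: 5 + 5 + 2 = 12
  host 3: 4 + 4 + 4 = 12
This matches the lower bound, so 3 is optimal.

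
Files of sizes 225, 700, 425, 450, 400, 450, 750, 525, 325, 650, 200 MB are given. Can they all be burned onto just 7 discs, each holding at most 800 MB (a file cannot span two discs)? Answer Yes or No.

Total = 5100 MB; ⌈5100/800⌉ = 7.
The bound of 7 does not rule out 7, but exhaustive search shows no assignment into 7 discs of capacity 800 MB exists — the minimum is 8.

No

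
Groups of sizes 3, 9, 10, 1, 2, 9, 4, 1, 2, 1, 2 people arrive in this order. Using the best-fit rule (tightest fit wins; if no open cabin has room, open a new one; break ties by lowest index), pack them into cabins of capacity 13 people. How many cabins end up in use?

4

  3 → cabin 1 (new)  [load 3/13]
  9 → cabin 1  [load 12/13]
  10 → cabin 2 (new)  [load 10/13]
  1 → cabin 1  [load 13/13]
  2 → cabin 2  [load 12/13]
  9 → cabin 3 (new)  [load 9/13]
  4 → cabin 3  [load 13/13]
  1 → cabin 2  [load 13/13]
  2 → cabin 4 (new)  [load 2/13]
  1 → cabin 4  [load 3/13]
  2 → cabin 4  [load 5/13]
4 cabins opened.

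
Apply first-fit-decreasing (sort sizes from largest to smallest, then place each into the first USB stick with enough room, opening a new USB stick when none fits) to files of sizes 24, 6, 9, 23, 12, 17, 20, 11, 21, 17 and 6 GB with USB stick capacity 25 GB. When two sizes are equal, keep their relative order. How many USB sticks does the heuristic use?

Sorted descending: 24, 23, 21, 20, 17, 17, 12, 11, 9, 6, 6.
  24 → USB stick 1 (new)  [load 24/25]
  23 → USB stick 2 (new)  [load 23/25]
  21 → USB stick 3 (new)  [load 21/25]
  20 → USB stick 4 (new)  [load 20/25]
  17 → USB stick 5 (new)  [load 17/25]
  17 → USB stick 6 (new)  [load 17/25]
  12 → USB stick 7 (new)  [load 12/25]
  11 → USB stick 7  [load 23/25]
  9 → USB stick 8 (new)  [load 9/25]
  6 → USB stick 5  [load 23/25]
  6 → USB stick 6  [load 23/25]
8 USB sticks opened.

8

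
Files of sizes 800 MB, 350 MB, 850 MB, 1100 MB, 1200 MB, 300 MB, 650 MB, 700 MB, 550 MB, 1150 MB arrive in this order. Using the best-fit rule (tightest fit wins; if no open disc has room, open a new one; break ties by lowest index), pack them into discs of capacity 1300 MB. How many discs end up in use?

  800 → disc 1 (new)  [load 800/1300]
  350 → disc 1  [load 1150/1300]
  850 → disc 2 (new)  [load 850/1300]
  1100 → disc 3 (new)  [load 1100/1300]
  1200 → disc 4 (new)  [load 1200/1300]
  300 → disc 2  [load 1150/1300]
  650 → disc 5 (new)  [load 650/1300]
  700 → disc 6 (new)  [load 700/1300]
  550 → disc 6  [load 1250/1300]
  1150 → disc 7 (new)  [load 1150/1300]
7 discs opened.

7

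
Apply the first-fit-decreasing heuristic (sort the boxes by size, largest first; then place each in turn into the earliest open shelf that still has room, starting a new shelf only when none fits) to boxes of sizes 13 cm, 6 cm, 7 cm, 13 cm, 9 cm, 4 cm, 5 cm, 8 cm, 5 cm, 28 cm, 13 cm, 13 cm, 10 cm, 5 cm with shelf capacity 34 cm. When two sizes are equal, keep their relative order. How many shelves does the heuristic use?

Sorted descending: 28, 13, 13, 13, 13, 10, 9, 8, 7, 6, 5, 5, 5, 4.
  28 → shelf 1 (new)  [load 28/34]
  13 → shelf 2 (new)  [load 13/34]
  13 → shelf 2  [load 26/34]
  13 → shelf 3 (new)  [load 13/34]
  13 → shelf 3  [load 26/34]
  10 → shelf 4 (new)  [load 10/34]
  9 → shelf 4  [load 19/34]
  8 → shelf 2  [load 34/34]
  7 → shelf 3  [load 33/34]
  6 → shelf 1  [load 34/34]
  5 → shelf 4  [load 24/34]
  5 → shelf 4  [load 29/34]
  5 → shelf 4  [load 34/34]
  4 → shelf 5 (new)  [load 4/34]
5 shelves opened.

5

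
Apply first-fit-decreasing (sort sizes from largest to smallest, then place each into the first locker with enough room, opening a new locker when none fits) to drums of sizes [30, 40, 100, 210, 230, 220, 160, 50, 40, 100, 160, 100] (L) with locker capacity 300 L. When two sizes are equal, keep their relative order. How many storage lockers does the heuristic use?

6

Sorted descending: 230, 220, 210, 160, 160, 100, 100, 100, 50, 40, 40, 30.
  230 → locker 1 (new)  [load 230/300]
  220 → locker 2 (new)  [load 220/300]
  210 → locker 3 (new)  [load 210/300]
  160 → locker 4 (new)  [load 160/300]
  160 → locker 5 (new)  [load 160/300]
  100 → locker 4  [load 260/300]
  100 → locker 5  [load 260/300]
  100 → locker 6 (new)  [load 100/300]
  50 → locker 1  [load 280/300]
  40 → locker 2  [load 260/300]
  40 → locker 2  [load 300/300]
  30 → locker 3  [load 240/300]
6 storage lockers opened.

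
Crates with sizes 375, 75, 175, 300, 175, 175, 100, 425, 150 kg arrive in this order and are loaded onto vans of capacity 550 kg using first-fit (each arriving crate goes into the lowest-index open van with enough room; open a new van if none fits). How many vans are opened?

4

  375 → van 1 (new)  [load 375/550]
  75 → van 1  [load 450/550]
  175 → van 2 (new)  [load 175/550]
  300 → van 2  [load 475/550]
  175 → van 3 (new)  [load 175/550]
  175 → van 3  [load 350/550]
  100 → van 1  [load 550/550]
  425 → van 4 (new)  [load 425/550]
  150 → van 3  [load 500/550]
4 vans opened.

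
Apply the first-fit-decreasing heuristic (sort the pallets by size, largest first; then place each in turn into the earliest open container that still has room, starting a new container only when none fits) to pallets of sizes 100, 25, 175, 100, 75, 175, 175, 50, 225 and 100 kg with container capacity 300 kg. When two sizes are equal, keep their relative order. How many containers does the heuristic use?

Sorted descending: 225, 175, 175, 175, 100, 100, 100, 75, 50, 25.
  225 → container 1 (new)  [load 225/300]
  175 → container 2 (new)  [load 175/300]
  175 → container 3 (new)  [load 175/300]
  175 → container 4 (new)  [load 175/300]
  100 → container 2  [load 275/300]
  100 → container 3  [load 275/300]
  100 → container 4  [load 275/300]
  75 → container 1  [load 300/300]
  50 → container 5 (new)  [load 50/300]
  25 → container 2  [load 300/300]
5 containers opened.

5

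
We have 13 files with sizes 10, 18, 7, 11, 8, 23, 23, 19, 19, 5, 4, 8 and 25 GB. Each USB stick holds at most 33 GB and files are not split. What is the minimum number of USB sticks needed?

Total = 25 + 23 + 23 + 19 + 19 + 18 + 11 + 10 + 8 + 8 + 7 + 5 + 4 = 180 GB.
Lower bound: ⌈180/33⌉ = 6 USB sticks.
A packing using 6 USB sticks:
  USB stick 1: 25 + 8 = 33
  USB stick 2: 23 + 10 = 33
  USB stick 3: 23 + 8 = 31
  USB stick 4: 19 + 11 = 30
  USB stick 5: 19 + 7 + 5 = 31
  USB stick 6: 18 + 4 = 22
This matches the lower bound, so 6 is optimal.

6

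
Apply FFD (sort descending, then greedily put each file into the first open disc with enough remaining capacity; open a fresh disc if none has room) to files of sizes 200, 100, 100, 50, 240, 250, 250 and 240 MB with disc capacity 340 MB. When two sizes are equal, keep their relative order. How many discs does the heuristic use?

Sorted descending: 250, 250, 240, 240, 200, 100, 100, 50.
  250 → disc 1 (new)  [load 250/340]
  250 → disc 2 (new)  [load 250/340]
  240 → disc 3 (new)  [load 240/340]
  240 → disc 4 (new)  [load 240/340]
  200 → disc 5 (new)  [load 200/340]
  100 → disc 3  [load 340/340]
  100 → disc 4  [load 340/340]
  50 → disc 1  [load 300/340]
5 discs opened.

5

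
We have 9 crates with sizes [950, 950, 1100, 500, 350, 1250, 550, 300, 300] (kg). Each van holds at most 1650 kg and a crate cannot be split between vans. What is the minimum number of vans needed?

4

Total = 1250 + 1100 + 950 + 950 + 550 + 500 + 350 + 300 + 300 = 6250 kg.
Lower bound: ⌈6250/1650⌉ = 4 vans.
A packing using 4 vans:
  van 1: 1250 + 350 = 1600
  van 2: 1100 + 550 = 1650
  van 3: 950 + 500 = 1450
  van 4: 950 + 300 + 300 = 1550
This matches the lower bound, so 4 is optimal.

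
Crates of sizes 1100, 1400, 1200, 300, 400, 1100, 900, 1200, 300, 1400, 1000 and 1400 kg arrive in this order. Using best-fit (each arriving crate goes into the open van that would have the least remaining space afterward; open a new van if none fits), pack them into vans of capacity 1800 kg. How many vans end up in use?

9

  1100 → van 1 (new)  [load 1100/1800]
  1400 → van 2 (new)  [load 1400/1800]
  1200 → van 3 (new)  [load 1200/1800]
  300 → van 2  [load 1700/1800]
  400 → van 3  [load 1600/1800]
  1100 → van 4 (new)  [load 1100/1800]
  900 → van 5 (new)  [load 900/1800]
  1200 → van 6 (new)  [load 1200/1800]
  300 → van 6  [load 1500/1800]
  1400 → van 7 (new)  [load 1400/1800]
  1000 → van 8 (new)  [load 1000/1800]
  1400 → van 9 (new)  [load 1400/1800]
9 vans opened.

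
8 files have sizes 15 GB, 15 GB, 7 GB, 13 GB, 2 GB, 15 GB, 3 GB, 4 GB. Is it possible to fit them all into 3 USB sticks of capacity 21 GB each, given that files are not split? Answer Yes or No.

No

Total = 74 GB; ⌈74/21⌉ = 4.
At least 4 USB sticks are required, but only 3 are allowed.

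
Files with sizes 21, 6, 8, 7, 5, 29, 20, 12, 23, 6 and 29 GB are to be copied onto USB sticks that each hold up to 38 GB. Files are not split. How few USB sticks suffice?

Total = 29 + 29 + 23 + 21 + 20 + 12 + 8 + 7 + 6 + 6 + 5 = 166 GB.
Lower bound: ⌈166/38⌉ = 5 USB sticks.
A packing using 5 USB sticks:
  USB stick 1: 29 + 8 = 37
  USB stick 2: 29 + 7 = 36
  USB stick 3: 23 + 12 = 35
  USB stick 4: 21 + 6 + 6 + 5 = 38
  USB stick 5: 20 = 20
This matches the lower bound, so 5 is optimal.

5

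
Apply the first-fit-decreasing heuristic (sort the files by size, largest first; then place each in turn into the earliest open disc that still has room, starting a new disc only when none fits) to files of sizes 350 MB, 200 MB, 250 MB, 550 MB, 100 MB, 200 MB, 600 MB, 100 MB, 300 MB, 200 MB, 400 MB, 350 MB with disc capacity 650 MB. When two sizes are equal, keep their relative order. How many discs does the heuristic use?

6

Sorted descending: 600, 550, 400, 350, 350, 300, 250, 200, 200, 200, 100, 100.
  600 → disc 1 (new)  [load 600/650]
  550 → disc 2 (new)  [load 550/650]
  400 → disc 3 (new)  [load 400/650]
  350 → disc 4 (new)  [load 350/650]
  350 → disc 5 (new)  [load 350/650]
  300 → disc 4  [load 650/650]
  250 → disc 3  [load 650/650]
  200 → disc 5  [load 550/650]
  200 → disc 6 (new)  [load 200/650]
  200 → disc 6  [load 400/650]
  100 → disc 2  [load 650/650]
  100 → disc 5  [load 650/650]
6 discs opened.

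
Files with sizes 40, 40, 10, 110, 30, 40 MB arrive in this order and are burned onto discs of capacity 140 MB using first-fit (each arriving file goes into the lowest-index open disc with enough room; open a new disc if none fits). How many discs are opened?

  40 → disc 1 (new)  [load 40/140]
  40 → disc 1  [load 80/140]
  10 → disc 1  [load 90/140]
  110 → disc 2 (new)  [load 110/140]
  30 → disc 1  [load 120/140]
  40 → disc 3 (new)  [load 40/140]
3 discs opened.

3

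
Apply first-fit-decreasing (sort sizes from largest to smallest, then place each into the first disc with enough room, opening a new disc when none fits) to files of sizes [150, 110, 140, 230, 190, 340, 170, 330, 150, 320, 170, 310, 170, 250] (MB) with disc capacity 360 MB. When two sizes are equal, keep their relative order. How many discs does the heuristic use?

Sorted descending: 340, 330, 320, 310, 250, 230, 190, 170, 170, 170, 150, 150, 140, 110.
  340 → disc 1 (new)  [load 340/360]
  330 → disc 2 (new)  [load 330/360]
  320 → disc 3 (new)  [load 320/360]
  310 → disc 4 (new)  [load 310/360]
  250 → disc 5 (new)  [load 250/360]
  230 → disc 6 (new)  [load 230/360]
  190 → disc 7 (new)  [load 190/360]
  170 → disc 7  [load 360/360]
  170 → disc 8 (new)  [load 170/360]
  170 → disc 8  [load 340/360]
  150 → disc 9 (new)  [load 150/360]
  150 → disc 9  [load 300/360]
  140 → disc 10 (new)  [load 140/360]
  110 → disc 5  [load 360/360]
10 discs opened.

10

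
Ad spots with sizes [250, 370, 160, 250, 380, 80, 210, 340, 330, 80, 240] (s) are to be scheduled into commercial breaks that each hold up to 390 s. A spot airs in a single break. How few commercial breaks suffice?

8

Total = 380 + 370 + 340 + 330 + 250 + 250 + 240 + 210 + 160 + 80 + 80 = 2690 s.
Lower bound: ⌈2690/390⌉ = 7 commercial breaks.
Also, 8 ad spots each exceed 195 s, and no two of those can share a break, so at least 8 commercial breaks are needed.
A packing using 8 commercial breaks:
  break 1: 380 = 380
  break 2: 370 = 370
  break 3: 340 = 340
  break 4: 330 = 330
  break 5: 250 + 80 = 330
  break 6: 250 + 80 = 330
  break 7: 240 = 240
  break 8: 210 + 160 = 370
This matches the lower bound, so 8 is optimal.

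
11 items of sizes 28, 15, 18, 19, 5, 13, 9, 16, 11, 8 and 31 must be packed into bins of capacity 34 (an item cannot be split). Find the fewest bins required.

6

Total = 31 + 28 + 19 + 18 + 16 + 15 + 13 + 11 + 9 + 8 + 5 = 173.
Lower bound: ⌈173/34⌉ = 6 bins.
A packing using 6 bins:
  bin 1: 31 = 31
  bin 2: 28 + 5 = 33
  bin 3: 19 + 15 = 34
  bin 4: 18 + 16 = 34
  bin 5: 13 + 11 + 9 = 33
  bin 6: 8 = 8
This matches the lower bound, so 6 is optimal.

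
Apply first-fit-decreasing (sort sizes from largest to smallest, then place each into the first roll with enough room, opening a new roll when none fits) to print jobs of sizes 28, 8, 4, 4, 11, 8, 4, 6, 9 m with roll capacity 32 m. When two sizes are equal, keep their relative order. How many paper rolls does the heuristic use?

Sorted descending: 28, 11, 9, 8, 8, 6, 4, 4, 4.
  28 → roll 1 (new)  [load 28/32]
  11 → roll 2 (new)  [load 11/32]
  9 → roll 2  [load 20/32]
  8 → roll 2  [load 28/32]
  8 → roll 3 (new)  [load 8/32]
  6 → roll 3  [load 14/32]
  4 → roll 1  [load 32/32]
  4 → roll 2  [load 32/32]
  4 → roll 3  [load 18/32]
3 paper rolls opened.

3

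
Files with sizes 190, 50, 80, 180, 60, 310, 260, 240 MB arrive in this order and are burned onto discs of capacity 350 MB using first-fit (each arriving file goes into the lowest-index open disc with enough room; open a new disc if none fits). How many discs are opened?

5

  190 → disc 1 (new)  [load 190/350]
  50 → disc 1  [load 240/350]
  80 → disc 1  [load 320/350]
  180 → disc 2 (new)  [load 180/350]
  60 → disc 2  [load 240/350]
  310 → disc 3 (new)  [load 310/350]
  260 → disc 4 (new)  [load 260/350]
  240 → disc 5 (new)  [load 240/350]
5 discs opened.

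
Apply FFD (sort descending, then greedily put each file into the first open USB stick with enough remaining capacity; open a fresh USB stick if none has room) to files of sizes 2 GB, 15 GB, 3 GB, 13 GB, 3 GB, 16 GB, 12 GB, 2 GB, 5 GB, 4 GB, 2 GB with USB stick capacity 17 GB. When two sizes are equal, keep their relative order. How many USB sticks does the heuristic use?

5

Sorted descending: 16, 15, 13, 12, 5, 4, 3, 3, 2, 2, 2.
  16 → USB stick 1 (new)  [load 16/17]
  15 → USB stick 2 (new)  [load 15/17]
  13 → USB stick 3 (new)  [load 13/17]
  12 → USB stick 4 (new)  [load 12/17]
  5 → USB stick 4  [load 17/17]
  4 → USB stick 3  [load 17/17]
  3 → USB stick 5 (new)  [load 3/17]
  3 → USB stick 5  [load 6/17]
  2 → USB stick 2  [load 17/17]
  2 → USB stick 5  [load 8/17]
  2 → USB stick 5  [load 10/17]
5 USB sticks opened.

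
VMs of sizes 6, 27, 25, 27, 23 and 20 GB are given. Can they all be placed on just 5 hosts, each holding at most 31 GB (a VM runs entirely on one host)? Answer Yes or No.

A valid assignment using 5 hosts:
  host 1: 27 = 27
  host 2: 27 = 27
  host 3: 25 + 6 = 31
  host 4: 23 = 23
  host 5: 20 = 20
Every load is within 31 GB, so 5 hosts suffice.

Yes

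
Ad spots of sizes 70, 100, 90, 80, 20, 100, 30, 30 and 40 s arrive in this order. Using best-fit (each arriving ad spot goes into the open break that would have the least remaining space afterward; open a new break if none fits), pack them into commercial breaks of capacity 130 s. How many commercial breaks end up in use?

  70 → break 1 (new)  [load 70/130]
  100 → break 2 (new)  [load 100/130]
  90 → break 3 (new)  [load 90/130]
  80 → break 4 (new)  [load 80/130]
  20 → break 2  [load 120/130]
  100 → break 5 (new)  [load 100/130]
  30 → break 5  [load 130/130]
  30 → break 3  [load 120/130]
  40 → break 4  [load 120/130]
5 commercial breaks opened.

5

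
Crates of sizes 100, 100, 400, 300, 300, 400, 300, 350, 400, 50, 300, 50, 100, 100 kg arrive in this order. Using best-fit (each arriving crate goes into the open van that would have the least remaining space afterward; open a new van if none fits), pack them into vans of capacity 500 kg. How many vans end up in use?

8

  100 → van 1 (new)  [load 100/500]
  100 → van 1  [load 200/500]
  400 → van 2 (new)  [load 400/500]
  300 → van 1  [load 500/500]
  300 → van 3 (new)  [load 300/500]
  400 → van 4 (new)  [load 400/500]
  300 → van 5 (new)  [load 300/500]
  350 → van 6 (new)  [load 350/500]
  400 → van 7 (new)  [load 400/500]
  50 → van 2  [load 450/500]
  300 → van 8 (new)  [load 300/500]
  50 → van 2  [load 500/500]
  100 → van 4  [load 500/500]
  100 → van 7  [load 500/500]
8 vans opened.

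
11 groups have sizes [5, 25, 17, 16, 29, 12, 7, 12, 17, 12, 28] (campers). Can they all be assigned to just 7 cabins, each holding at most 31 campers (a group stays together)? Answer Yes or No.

A valid assignment using 7 cabins:
  cabin 1: 29 = 29
  cabin 2: 28 = 28
  cabin 3: 25 + 5 = 30
  cabin 4: 17 + 12 = 29
  cabin 5: 17 + 12 = 29
  cabin 6: 16 + 12 = 28
  cabin 7: 7 = 7
Every load is within 31 campers, so 7 cabins suffice.

Yes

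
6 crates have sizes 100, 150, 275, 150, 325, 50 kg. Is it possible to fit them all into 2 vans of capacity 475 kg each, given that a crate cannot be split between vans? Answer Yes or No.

Total = 1050 kg; ⌈1050/475⌉ = 3.
At least 3 vans are required, but only 2 are allowed.

No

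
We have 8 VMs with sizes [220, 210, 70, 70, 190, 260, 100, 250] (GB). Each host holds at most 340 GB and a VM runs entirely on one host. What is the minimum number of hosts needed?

Total = 260 + 250 + 220 + 210 + 190 + 100 + 70 + 70 = 1370 GB.
Lower bound: ⌈1370/340⌉ = 5 hosts.
A packing using 5 hosts:
  host 1: 260 + 70 = 330
  host 2: 250 + 70 = 320
  host 3: 220 + 100 = 320
  host 4: 210 = 210
  host 5: 190 = 190
This matches the lower bound, so 5 is optimal.

5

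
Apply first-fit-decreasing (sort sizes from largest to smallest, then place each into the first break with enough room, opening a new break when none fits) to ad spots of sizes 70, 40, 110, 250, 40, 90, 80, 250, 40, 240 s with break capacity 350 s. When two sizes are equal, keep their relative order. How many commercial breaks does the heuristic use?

Sorted descending: 250, 250, 240, 110, 90, 80, 70, 40, 40, 40.
  250 → break 1 (new)  [load 250/350]
  250 → break 2 (new)  [load 250/350]
  240 → break 3 (new)  [load 240/350]
  110 → break 3  [load 350/350]
  90 → break 1  [load 340/350]
  80 → break 2  [load 330/350]
  70 → break 4 (new)  [load 70/350]
  40 → break 4  [load 110/350]
  40 → break 4  [load 150/350]
  40 → break 4  [load 190/350]
4 commercial breaks opened.

4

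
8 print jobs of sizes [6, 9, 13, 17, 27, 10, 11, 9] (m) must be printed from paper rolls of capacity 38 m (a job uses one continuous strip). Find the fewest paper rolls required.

3

Total = 27 + 17 + 13 + 11 + 10 + 9 + 9 + 6 = 102 m.
Lower bound: ⌈102/38⌉ = 3 paper rolls.
A packing using 3 paper rolls:
  roll 1: 27 + 11 = 38
  roll 2: 17 + 13 + 6 = 36
  roll 3: 10 + 9 + 9 = 28
This matches the lower bound, so 3 is optimal.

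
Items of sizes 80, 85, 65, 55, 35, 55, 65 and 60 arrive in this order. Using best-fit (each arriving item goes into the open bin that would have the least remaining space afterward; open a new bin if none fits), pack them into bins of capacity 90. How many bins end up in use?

7

  80 → bin 1 (new)  [load 80/90]
  85 → bin 2 (new)  [load 85/90]
  65 → bin 3 (new)  [load 65/90]
  55 → bin 4 (new)  [load 55/90]
  35 → bin 4  [load 90/90]
  55 → bin 5 (new)  [load 55/90]
  65 → bin 6 (new)  [load 65/90]
  60 → bin 7 (new)  [load 60/90]
7 bins opened.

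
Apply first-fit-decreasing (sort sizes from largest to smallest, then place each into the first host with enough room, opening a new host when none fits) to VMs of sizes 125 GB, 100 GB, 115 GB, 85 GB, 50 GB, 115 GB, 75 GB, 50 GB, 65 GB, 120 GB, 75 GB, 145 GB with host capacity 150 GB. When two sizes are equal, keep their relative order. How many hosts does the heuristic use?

9

Sorted descending: 145, 125, 120, 115, 115, 100, 85, 75, 75, 65, 50, 50.
  145 → host 1 (new)  [load 145/150]
  125 → host 2 (new)  [load 125/150]
  120 → host 3 (new)  [load 120/150]
  115 → host 4 (new)  [load 115/150]
  115 → host 5 (new)  [load 115/150]
  100 → host 6 (new)  [load 100/150]
  85 → host 7 (new)  [load 85/150]
  75 → host 8 (new)  [load 75/150]
  75 → host 8  [load 150/150]
  65 → host 7  [load 150/150]
  50 → host 6  [load 150/150]
  50 → host 9 (new)  [load 50/150]
9 hosts opened.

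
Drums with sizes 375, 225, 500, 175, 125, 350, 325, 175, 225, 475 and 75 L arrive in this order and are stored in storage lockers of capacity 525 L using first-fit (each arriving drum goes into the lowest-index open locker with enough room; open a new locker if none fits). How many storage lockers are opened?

  375 → locker 1 (new)  [load 375/525]
  225 → locker 2 (new)  [load 225/525]
  500 → locker 3 (new)  [load 500/525]
  175 → locker 2  [load 400/525]
  125 → locker 1  [load 500/525]
  350 → locker 4 (new)  [load 350/525]
  325 → locker 5 (new)  [load 325/525]
  175 → locker 4  [load 525/525]
  225 → locker 6 (new)  [load 225/525]
  475 → locker 7 (new)  [load 475/525]
  75 → locker 2  [load 475/525]
7 storage lockers opened.

7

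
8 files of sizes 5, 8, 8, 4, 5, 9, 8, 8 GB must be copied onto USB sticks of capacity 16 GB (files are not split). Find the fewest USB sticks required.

4

Total = 9 + 8 + 8 + 8 + 8 + 5 + 5 + 4 = 55 GB.
Lower bound: ⌈55/16⌉ = 4 USB sticks.
A packing using 4 USB sticks:
  USB stick 1: 9 + 5 = 14
  USB stick 2: 8 + 8 = 16
  USB stick 3: 8 + 8 = 16
  USB stick 4: 5 + 4 = 9
This matches the lower bound, so 4 is optimal.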